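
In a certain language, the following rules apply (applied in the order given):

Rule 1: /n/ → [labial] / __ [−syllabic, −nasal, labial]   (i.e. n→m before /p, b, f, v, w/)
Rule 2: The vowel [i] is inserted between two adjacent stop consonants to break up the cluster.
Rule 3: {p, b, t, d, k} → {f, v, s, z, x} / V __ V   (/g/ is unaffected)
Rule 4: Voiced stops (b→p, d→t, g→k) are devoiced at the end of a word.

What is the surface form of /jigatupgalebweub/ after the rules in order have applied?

Rule 1 (nasal place assimilation): no segment meets the environment; /jigatupgalebweub/ is unchanged.
Rule 2 (stop-cluster i-epenthesis): /p/ and /g/ form a stop–stop cluster, so [i] is inserted between them. /jigatupgalebweub/ → jigatupigalebweub.
Rule 3 (intervocalic spirantization): /t/ is a stop between vowels /a/ and /u/, so it spirantizes to the fricative [s]. /p/ is a stop between vowels /u/ and /i/, so it spirantizes to the fricative [f]. /jigatupigalebweub/ → jigasufigalebweub.
Rule 4 (final devoicing): /b/ is a voiced stop in word-final position, so it devoices to [p]. /jigasufigalebweub/ → jigasufigalebweup.

jigasufigalebweup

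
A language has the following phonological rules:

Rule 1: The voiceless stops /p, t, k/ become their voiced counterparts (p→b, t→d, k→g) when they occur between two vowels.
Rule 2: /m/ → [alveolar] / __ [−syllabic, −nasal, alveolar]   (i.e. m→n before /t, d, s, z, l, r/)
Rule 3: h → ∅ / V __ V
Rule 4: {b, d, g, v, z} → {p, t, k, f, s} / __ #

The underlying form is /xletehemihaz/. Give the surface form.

Rule 1 (intervocalic voicing): /t/ is a voiceless stop between vowels /e/ and /e/, so it voices to [d]. /xletehemihaz/ → xledehemihaz.
Rule 2 (nasal place assimilation): no segment meets the environment; /xledehemihaz/ is unchanged.
Rule 3 (intervocalic h-deletion): /h/ occurs between vowels /e/ and /e/, so it deletes. /h/ occurs between vowels /i/ and /a/, so it deletes. /xledehemihaz/ → xledeemiaz.
Rule 4 (final devoicing): /z/ is a voiced obstruent in word-final position, so it devoices to [s]. /xledeemiaz/ → xledeemias.

xledeemias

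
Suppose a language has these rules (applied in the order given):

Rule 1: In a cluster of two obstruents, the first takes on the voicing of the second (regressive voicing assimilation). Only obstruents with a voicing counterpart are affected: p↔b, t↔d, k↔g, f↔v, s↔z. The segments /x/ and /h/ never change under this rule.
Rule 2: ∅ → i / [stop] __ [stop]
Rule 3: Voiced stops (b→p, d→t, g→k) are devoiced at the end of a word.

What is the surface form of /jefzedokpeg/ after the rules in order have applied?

jevzedokipek

Rule 1 (regressive voicing assimilation): /f/ precedes the voiced obstruent /z/, so it voices to [v] by assimilation. /jefzedokpeg/ → jevzedokpeg.
Rule 2 (stop-cluster i-epenthesis): /k/ and /p/ form a stop–stop cluster, so [i] is inserted between them. /jevzedokpeg/ → jevzedokipeg.
Rule 3 (final devoicing): /g/ is a voiced stop in word-final position, so it devoices to [k]. /jevzedokipeg/ → jevzedokipek.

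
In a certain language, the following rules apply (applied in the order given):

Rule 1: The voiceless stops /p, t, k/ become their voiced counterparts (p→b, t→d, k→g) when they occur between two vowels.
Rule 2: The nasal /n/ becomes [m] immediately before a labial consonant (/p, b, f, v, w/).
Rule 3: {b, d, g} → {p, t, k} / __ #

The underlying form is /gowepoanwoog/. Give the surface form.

Rule 1 (intervocalic voicing): /p/ is a voiceless stop between vowels /e/ and /o/, so it voices to [b]. /gowepoanwoog/ → goweboanwoog.
Rule 2 (nasal place assimilation): /n/ precedes the labial consonant /w/, so it assimilates in place to [m]. /goweboanwoog/ → goweboamwoog.
Rule 3 (final devoicing): /g/ is a voiced stop in word-final position, so it devoices to [k]. /goweboamwoog/ → goweboamwook.

goweboamwook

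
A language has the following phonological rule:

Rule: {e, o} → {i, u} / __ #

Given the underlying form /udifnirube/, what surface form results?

udifnirubi

/e/ is a mid vowel in word-final position, so it raises to [i].
Surface form: [udifnirubi].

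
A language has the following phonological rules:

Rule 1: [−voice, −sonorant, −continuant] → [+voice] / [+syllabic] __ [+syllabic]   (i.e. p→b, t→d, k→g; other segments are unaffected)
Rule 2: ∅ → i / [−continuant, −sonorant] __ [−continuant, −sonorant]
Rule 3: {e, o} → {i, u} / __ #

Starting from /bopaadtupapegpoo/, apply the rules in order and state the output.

Rule 1 (intervocalic voicing): /p/ is a voiceless stop between vowels /o/ and /a/, so it voices to [b]. /p/ is a voiceless stop between vowels /u/ and /a/, so it voices to [b]. /p/ is a voiceless stop between vowels /a/ and /e/, so it voices to [b]. /bopaadtupapegpoo/ → bobaadtubabegpoo.
Rule 2 (stop-cluster i-epenthesis): /d/ and /t/ form a stop–stop cluster, so [i] is inserted between them. /g/ and /p/ form a stop–stop cluster, so [i] is inserted between them. /bobaadtubabegpoo/ → bobaaditubabegipoo.
Rule 3 (final vowel raising): /o/ is a mid vowel in word-final position, so it raises to [u]. /bobaaditubabegipoo/ → bobaaditubabegipou.

bobaaditubabegipou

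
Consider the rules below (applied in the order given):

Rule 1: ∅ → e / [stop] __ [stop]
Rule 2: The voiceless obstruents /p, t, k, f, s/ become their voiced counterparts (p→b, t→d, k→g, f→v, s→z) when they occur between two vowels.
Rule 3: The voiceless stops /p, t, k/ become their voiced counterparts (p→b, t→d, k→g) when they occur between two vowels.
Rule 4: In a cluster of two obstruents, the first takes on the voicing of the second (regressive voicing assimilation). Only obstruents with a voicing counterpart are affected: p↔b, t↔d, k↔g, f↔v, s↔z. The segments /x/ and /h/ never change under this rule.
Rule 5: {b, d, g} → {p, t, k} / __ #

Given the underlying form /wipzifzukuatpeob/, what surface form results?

wibzivzuguadebeop

Rule 1 (stop-cluster e-epenthesis): /t/ and /p/ form a stop–stop cluster, so [e] is inserted between them. /wipzifzukuatpeob/ → wipzifzukuatepeob.
Rule 2 (intervocalic voicing): /k/ is a voiceless obstruent between vowels /u/ and /u/, so it voices to [g]. /t/ is a voiceless obstruent between vowels /a/ and /e/, so it voices to [d]. /p/ is a voiceless obstruent between vowels /e/ and /e/, so it voices to [b]. /wipzifzukuatepeob/ → wipzifzuguadebeob.
Rule 3 (intervocalic voicing): no segment meets the environment; /wipzifzuguadebeob/ is unchanged.
Rule 4 (regressive voicing assimilation): /p/ precedes the voiced obstruent /z/, so it voices to [b] by assimilation. /f/ precedes the voiced obstruent /z/, so it voices to [v] by assimilation. /wipzifzuguadebeob/ → wibzivzuguadebeob.
Rule 5 (final devoicing): /b/ is a voiced stop in word-final position, so it devoices to [p]. /wibzivzuguadebeob/ → wibzivzuguadebeop.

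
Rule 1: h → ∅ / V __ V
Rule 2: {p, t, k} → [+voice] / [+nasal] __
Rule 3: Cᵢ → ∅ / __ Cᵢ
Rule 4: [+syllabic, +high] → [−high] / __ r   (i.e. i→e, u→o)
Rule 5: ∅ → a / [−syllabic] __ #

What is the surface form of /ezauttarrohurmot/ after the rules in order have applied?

Rule 1 (intervocalic h-deletion): /h/ occurs between vowels /o/ and /u/, so it deletes. /ezauttarrohurmot/ → ezauttarrourmot.
Rule 2 (post-nasal voicing): no segment meets the environment; /ezauttarrourmot/ is unchanged.
Rule 3 (degemination): /tt/ is a geminate; the first /t/ deletes. /rr/ is a geminate; the first /r/ deletes. /ezauttarrourmot/ → ezautarourmot.
Rule 4 (pre-rhotic lowering): /u/ is a high vowel immediately before /r/, so it lowers to [o]. /ezautarourmot/ → ezautaroormot.
Rule 5 (final a-epenthesis): the form ends in the consonant /t/, so [a] is inserted word-finally. /ezautaroormot/ → ezautaroormota.

ezautaroormota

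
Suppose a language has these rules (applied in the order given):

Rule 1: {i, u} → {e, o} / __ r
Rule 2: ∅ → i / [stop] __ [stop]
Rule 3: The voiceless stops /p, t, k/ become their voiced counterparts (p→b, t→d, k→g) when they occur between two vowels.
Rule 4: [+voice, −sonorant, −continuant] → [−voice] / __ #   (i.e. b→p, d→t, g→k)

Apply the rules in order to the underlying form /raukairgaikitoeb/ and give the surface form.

Rule 1 (pre-rhotic lowering): /i/ is a high vowel immediately before /r/, so it lowers to [e]. /raukairgaikitoeb/ → raukaergaikitoeb.
Rule 2 (stop-cluster i-epenthesis): no segment meets the environment; /raukaergaikitoeb/ is unchanged.
Rule 3 (intervocalic voicing): /k/ is a voiceless stop between vowels /u/ and /a/, so it voices to [g]. /k/ is a voiceless stop between vowels /i/ and /i/, so it voices to [g]. /t/ is a voiceless stop between vowels /i/ and /o/, so it voices to [d]. /raukaergaikitoeb/ → raugaergaigidoeb.
Rule 4 (final devoicing): /b/ is a voiced stop in word-final position, so it devoices to [p]. /raugaergaigidoeb/ → raugaergaigidoep.

raugaergaigidoep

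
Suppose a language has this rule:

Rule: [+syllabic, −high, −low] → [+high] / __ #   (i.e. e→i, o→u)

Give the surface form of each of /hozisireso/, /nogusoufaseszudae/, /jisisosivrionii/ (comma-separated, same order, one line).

/hozisireso/: /o/ is a mid vowel in word-final position, so it raises to [u]. → [hozisiresu].
/nogusoufaseszudae/: /e/ is a mid vowel in word-final position, so it raises to [i]. → [nogusoufaseszudai].
/jisisosivrionii/: the rule's environment is not met; surfaces unchanged as [jisisosivrionii].

hozisiresu, nogusoufaseszudai, jisisosivrionii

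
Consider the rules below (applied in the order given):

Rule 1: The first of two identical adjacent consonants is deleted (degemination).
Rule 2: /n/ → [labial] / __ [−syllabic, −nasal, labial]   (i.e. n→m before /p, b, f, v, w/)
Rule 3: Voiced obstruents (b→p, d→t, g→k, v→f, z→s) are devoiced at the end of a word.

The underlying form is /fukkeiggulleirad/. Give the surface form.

fukeiguleirat

Rule 1 (degemination): /kk/ is a geminate; the first /k/ deletes. /gg/ is a geminate; the first /g/ deletes. /ll/ is a geminate; the first /l/ deletes. /fukkeiggulleirad/ → fukeiguleirad.
Rule 2 (nasal place assimilation): no segment meets the environment; /fukeiguleirad/ is unchanged.
Rule 3 (final devoicing): /d/ is a voiced obstruent in word-final position, so it devoices to [t]. /fukeiguleirad/ → fukeiguleirat.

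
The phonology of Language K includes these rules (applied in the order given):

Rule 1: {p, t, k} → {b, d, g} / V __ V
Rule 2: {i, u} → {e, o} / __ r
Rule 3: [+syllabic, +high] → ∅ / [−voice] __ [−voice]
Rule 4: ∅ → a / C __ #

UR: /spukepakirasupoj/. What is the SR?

spugebagerasuboja

Rule 1 (intervocalic voicing): /k/ is a voiceless stop between vowels /u/ and /e/, so it voices to [g]. /p/ is a voiceless stop between vowels /e/ and /a/, so it voices to [b]. /k/ is a voiceless stop between vowels /a/ and /i/, so it voices to [g]. /p/ is a voiceless stop between vowels /u/ and /o/, so it voices to [b]. /spukepakirasupoj/ → spugebagirasuboj.
Rule 2 (pre-rhotic lowering): /i/ is a high vowel immediately before /r/, so it lowers to [e]. /spugebagirasuboj/ → spugebagerasuboj.
Rule 3 (high vowel syncope): no segment meets the environment; /spugebagerasuboj/ is unchanged.
Rule 4 (final a-epenthesis): the form ends in the consonant /j/, so [a] is inserted word-finally. /spugebagerasuboj/ → spugebagerasuboja.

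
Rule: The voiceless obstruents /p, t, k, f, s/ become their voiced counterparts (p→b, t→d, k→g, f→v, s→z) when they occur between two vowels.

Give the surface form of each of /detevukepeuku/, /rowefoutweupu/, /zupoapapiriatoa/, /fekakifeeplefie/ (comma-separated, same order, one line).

dedevugebeugu, rowevoutweubu, zuboababiriadoa, fegagiveeplevie

/detevukepeuku/: /t/ is a voiceless obstruent between vowels /e/ and /e/, so it voices to [d]. /k/ is a voiceless obstruent between vowels /u/ and /e/, so it voices to [g]. /p/ is a voiceless obstruent between vowels /e/ and /e/, so it voices to [b]. /k/ is a voiceless obstruent between vowels /u/ and /u/, so it voices to [g]. → [dedevugebeugu].
/rowefoutweupu/: /f/ is a voiceless obstruent between vowels /e/ and /o/, so it voices to [v]. /p/ is a voiceless obstruent between vowels /u/ and /u/, so it voices to [b]. → [rowevoutweubu].
/zupoapapiriatoa/: /p/ is a voiceless obstruent between vowels /u/ and /o/, so it voices to [b]. /p/ is a voiceless obstruent between vowels /a/ and /a/, so it voices to [b]. /p/ is a voiceless obstruent between vowels /a/ and /i/, so it voices to [b]. /t/ is a voiceless obstruent between vowels /a/ and /o/, so it voices to [d]. → [zuboababiriadoa].
/fekakifeeplefie/: /k/ is a voiceless obstruent between vowels /e/ and /a/, so it voices to [g]. /k/ is a voiceless obstruent between vowels /a/ and /i/, so it voices to [g]. /f/ is a voiceless obstruent between vowels /i/ and /e/, so it voices to [v]. /f/ is a voiceless obstruent between vowels /e/ and /i/, so it voices to [v]. → [fegagiveeplevie].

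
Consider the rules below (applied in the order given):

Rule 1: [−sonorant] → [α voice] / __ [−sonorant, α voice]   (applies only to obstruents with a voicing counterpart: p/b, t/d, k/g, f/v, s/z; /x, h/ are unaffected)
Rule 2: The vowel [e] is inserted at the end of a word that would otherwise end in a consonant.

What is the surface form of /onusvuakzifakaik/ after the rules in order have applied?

onuzvuagzifakaike

Rule 1 (regressive voicing assimilation): /s/ precedes the voiced obstruent /v/, so it voices to [z] by assimilation. /k/ precedes the voiced obstruent /z/, so it voices to [g] by assimilation. /onusvuakzifakaik/ → onuzvuagzifakaik.
Rule 2 (final e-epenthesis): the form ends in the consonant /k/, so [e] is inserted word-finally. /onuzvuagzifakaik/ → onuzvuagzifakaike.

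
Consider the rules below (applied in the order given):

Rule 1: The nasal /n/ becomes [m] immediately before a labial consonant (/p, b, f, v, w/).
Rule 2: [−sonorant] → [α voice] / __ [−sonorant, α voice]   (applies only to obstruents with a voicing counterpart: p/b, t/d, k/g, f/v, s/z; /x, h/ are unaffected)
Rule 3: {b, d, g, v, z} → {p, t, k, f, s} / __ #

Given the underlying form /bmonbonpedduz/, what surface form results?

Rule 1 (nasal place assimilation): /n/ precedes the labial consonant /b/, so it assimilates in place to [m]. /n/ precedes the labial consonant /p/, so it assimilates in place to [m]. /bmonbonpedduz/ → bmombompedduz.
Rule 2 (regressive voicing assimilation): no segment meets the environment; /bmombompedduz/ is unchanged.
Rule 3 (final devoicing): /z/ is a voiced obstruent in word-final position, so it devoices to [s]. /bmombompedduz/ → bmombompeddus.

bmombompeddus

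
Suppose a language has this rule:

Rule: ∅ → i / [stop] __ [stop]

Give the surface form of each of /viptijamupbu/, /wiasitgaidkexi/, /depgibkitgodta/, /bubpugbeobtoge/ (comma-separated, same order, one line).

vipitijamupibu, wiasitigaidikexi, depigibikitigodita, bubipugibeobitoge

/viptijamupbu/: /p/ and /t/ form a stop–stop cluster, so [i] is inserted between them. /p/ and /b/ form a stop–stop cluster, so [i] is inserted between them. → [vipitijamupibu].
/wiasitgaidkexi/: /t/ and /g/ form a stop–stop cluster, so [i] is inserted between them. /d/ and /k/ form a stop–stop cluster, so [i] is inserted between them. → [wiasitigaidikexi].
/depgibkitgodta/: /p/ and /g/ form a stop–stop cluster, so [i] is inserted between them. /b/ and /k/ form a stop–stop cluster, so [i] is inserted between them. /t/ and /g/ form a stop–stop cluster, so [i] is inserted between them. /d/ and /t/ form a stop–stop cluster, so [i] is inserted between them. → [depigibikitigodita].
/bubpugbeobtoge/: /b/ and /p/ form a stop–stop cluster, so [i] is inserted between them. /g/ and /b/ form a stop–stop cluster, so [i] is inserted between them. /b/ and /t/ form a stop–stop cluster, so [i] is inserted between them. → [bubipugibeobitoge].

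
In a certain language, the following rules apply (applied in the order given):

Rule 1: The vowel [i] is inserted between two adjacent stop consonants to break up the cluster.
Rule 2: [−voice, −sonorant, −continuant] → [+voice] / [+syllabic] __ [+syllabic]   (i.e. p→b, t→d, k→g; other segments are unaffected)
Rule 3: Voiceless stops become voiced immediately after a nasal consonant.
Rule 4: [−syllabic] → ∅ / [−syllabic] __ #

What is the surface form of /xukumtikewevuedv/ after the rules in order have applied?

Rule 1 (stop-cluster i-epenthesis): no segment meets the environment; /xukumtikewevuedv/ is unchanged.
Rule 2 (intervocalic voicing): /k/ is a voiceless stop between vowels /u/ and /u/, so it voices to [g]. /k/ is a voiceless stop between vowels /i/ and /e/, so it voices to [g]. /xukumtikewevuedv/ → xugumtigewevuedv.
Rule 3 (post-nasal voicing): /t/ is a voiceless stop immediately after the nasal /m/, so it voices to [d]. /xugumtigewevuedv/ → xugumdigewevuedv.
Rule 4 (final cluster simplification): /v/ is the second consonant of a word-final cluster /dv/, so it deletes. /xugumdigewevuedv/ → xugumdigewevued.

xugumdigewevued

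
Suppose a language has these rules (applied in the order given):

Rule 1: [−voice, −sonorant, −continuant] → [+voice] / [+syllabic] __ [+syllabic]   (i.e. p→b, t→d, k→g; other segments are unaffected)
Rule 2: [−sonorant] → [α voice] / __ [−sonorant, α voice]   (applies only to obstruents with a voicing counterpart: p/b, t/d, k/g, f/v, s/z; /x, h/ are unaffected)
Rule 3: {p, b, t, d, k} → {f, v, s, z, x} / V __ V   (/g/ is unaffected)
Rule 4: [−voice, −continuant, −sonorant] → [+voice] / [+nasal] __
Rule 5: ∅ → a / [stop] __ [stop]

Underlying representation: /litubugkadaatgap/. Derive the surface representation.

lizuvukakazaadagap

Rule 1 (intervocalic voicing): /t/ is a voiceless stop between vowels /i/ and /u/, so it voices to [d]. /litubugkadaatgap/ → lidubugkadaatgap.
Rule 2 (regressive voicing assimilation): /g/ precedes the voiceless obstruent /k/, so it devoices to [k] by assimilation. /t/ precedes the voiced obstruent /g/, so it voices to [d] by assimilation. /lidubugkadaatgap/ → lidubukkadaadgap.
Rule 3 (intervocalic spirantization): /d/ is a stop between vowels /i/ and /u/, so it spirantizes to the fricative [z]. /b/ is a stop between vowels /u/ and /u/, so it spirantizes to the fricative [v]. /d/ is a stop between vowels /a/ and /a/, so it spirantizes to the fricative [z]. /lidubukkadaadgap/ → lizuvukkazaadgap.
Rule 4 (post-nasal voicing): no segment meets the environment; /lizuvukkazaadgap/ is unchanged.
Rule 5 (stop-cluster a-epenthesis): /k/ and /k/ form a stop–stop cluster, so [a] is inserted between them. /d/ and /g/ form a stop–stop cluster, so [a] is inserted between them. /lizuvukkazaadgap/ → lizuvukakazaadagap.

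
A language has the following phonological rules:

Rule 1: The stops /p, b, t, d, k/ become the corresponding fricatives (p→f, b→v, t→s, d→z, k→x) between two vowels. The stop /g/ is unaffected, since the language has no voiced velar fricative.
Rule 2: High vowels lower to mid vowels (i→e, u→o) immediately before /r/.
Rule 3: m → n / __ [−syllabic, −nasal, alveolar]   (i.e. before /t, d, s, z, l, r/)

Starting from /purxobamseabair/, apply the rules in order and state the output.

porxovanseavaer

Rule 1 (intervocalic spirantization): /b/ is a stop between vowels /o/ and /a/, so it spirantizes to the fricative [v]. /b/ is a stop between vowels /a/ and /a/, so it spirantizes to the fricative [v]. /purxobamseabair/ → purxovamseavair.
Rule 2 (pre-rhotic lowering): /u/ is a high vowel immediately before /r/, so it lowers to [o]. /i/ is a high vowel immediately before /r/, so it lowers to [e]. /purxovamseavair/ → porxovamseavaer.
Rule 3 (nasal place assimilation): /m/ precedes the alveolar consonant /s/, so it assimilates in place to [n]. /porxovamseavaer/ → porxovanseavaer.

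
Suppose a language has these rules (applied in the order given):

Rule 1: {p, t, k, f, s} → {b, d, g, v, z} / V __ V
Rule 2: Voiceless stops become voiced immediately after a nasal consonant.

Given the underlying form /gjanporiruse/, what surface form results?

Rule 1 (intervocalic voicing): /s/ is a voiceless obstruent between vowels /u/ and /e/, so it voices to [z]. /gjanporiruse/ → gjanporiruze.
Rule 2 (post-nasal voicing): /p/ is a voiceless stop immediately after the nasal /n/, so it voices to [b]. /gjanporiruze/ → gjanboriruze.

gjanboriruze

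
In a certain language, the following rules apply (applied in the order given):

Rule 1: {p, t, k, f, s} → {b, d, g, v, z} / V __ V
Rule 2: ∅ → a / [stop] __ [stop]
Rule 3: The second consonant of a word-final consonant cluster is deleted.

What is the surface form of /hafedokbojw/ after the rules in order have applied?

Rule 1 (intervocalic voicing): /f/ is a voiceless obstruent between vowels /a/ and /e/, so it voices to [v]. /hafedokbojw/ → havedokbojw.
Rule 2 (stop-cluster a-epenthesis): /k/ and /b/ form a stop–stop cluster, so [a] is inserted between them. /havedokbojw/ → havedokabojw.
Rule 3 (final cluster simplification): /w/ is the second consonant of a word-final cluster /jw/, so it deletes. /havedokabojw/ → havedokaboj.

havedokaboj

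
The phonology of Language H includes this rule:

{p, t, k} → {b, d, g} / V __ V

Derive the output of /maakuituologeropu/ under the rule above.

/k/ is a voiceless stop between vowels /a/ and /u/, so it voices to [g].
/t/ is a voiceless stop between vowels /i/ and /u/, so it voices to [d].
/p/ is a voiceless stop between vowels /o/ and /u/, so it voices to [b].
Surface form: [maaguiduologerobu].

maaguiduologerobu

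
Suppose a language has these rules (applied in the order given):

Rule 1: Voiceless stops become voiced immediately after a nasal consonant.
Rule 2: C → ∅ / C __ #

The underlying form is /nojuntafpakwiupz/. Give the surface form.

nojundafpakwiup

Rule 1 (post-nasal voicing): /t/ is a voiceless stop immediately after the nasal /n/, so it voices to [d]. /nojuntafpakwiupz/ → nojundafpakwiupz.
Rule 2 (final cluster simplification): /z/ is the second consonant of a word-final cluster /pz/, so it deletes. /nojundafpakwiupz/ → nojundafpakwiup.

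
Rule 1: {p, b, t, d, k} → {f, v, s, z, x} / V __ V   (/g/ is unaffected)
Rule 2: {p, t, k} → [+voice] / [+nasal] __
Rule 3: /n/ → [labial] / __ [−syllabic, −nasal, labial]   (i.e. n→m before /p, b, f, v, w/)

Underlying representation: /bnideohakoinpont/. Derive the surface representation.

Rule 1 (intervocalic spirantization): /d/ is a stop between vowels /i/ and /e/, so it spirantizes to the fricative [z]. /k/ is a stop between vowels /a/ and /o/, so it spirantizes to the fricative [x]. /bnideohakoinpont/ → bnizeohaxoinpont.
Rule 2 (post-nasal voicing): /p/ is a voiceless stop immediately after the nasal /n/, so it voices to [b]. /t/ is a voiceless stop immediately after the nasal /n/, so it voices to [d]. /bnizeohaxoinpont/ → bnizeohaxoinbond.
Rule 3 (nasal place assimilation): /n/ precedes the labial consonant /b/, so it assimilates in place to [m]. /bnizeohaxoinbond/ → bnizeohaxoimbond.

bnizeohaxoimbond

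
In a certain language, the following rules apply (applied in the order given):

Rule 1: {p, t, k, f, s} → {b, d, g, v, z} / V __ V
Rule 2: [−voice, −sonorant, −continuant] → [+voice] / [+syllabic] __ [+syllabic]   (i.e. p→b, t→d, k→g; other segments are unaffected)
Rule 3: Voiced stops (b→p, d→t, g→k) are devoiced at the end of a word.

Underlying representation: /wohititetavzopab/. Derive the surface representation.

Rule 1 (intervocalic voicing): /t/ is a voiceless obstruent between vowels /i/ and /i/, so it voices to [d]. /t/ is a voiceless obstruent between vowels /i/ and /e/, so it voices to [d]. /t/ is a voiceless obstruent between vowels /e/ and /a/, so it voices to [d]. /p/ is a voiceless obstruent between vowels /o/ and /a/, so it voices to [b]. /wohititetavzopab/ → wohididedavzobab.
Rule 2 (intervocalic voicing): no segment meets the environment; /wohididedavzobab/ is unchanged.
Rule 3 (final devoicing): /b/ is a voiced stop in word-final position, so it devoices to [p]. /wohididedavzobab/ → wohididedavzobap.

wohididedavzobap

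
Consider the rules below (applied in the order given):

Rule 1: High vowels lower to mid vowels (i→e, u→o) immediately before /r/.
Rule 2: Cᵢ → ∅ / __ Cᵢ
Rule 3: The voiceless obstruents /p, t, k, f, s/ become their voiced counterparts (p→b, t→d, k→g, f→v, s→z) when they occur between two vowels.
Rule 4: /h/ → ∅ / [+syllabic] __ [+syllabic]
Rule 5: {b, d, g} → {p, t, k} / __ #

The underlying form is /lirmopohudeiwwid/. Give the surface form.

Rule 1 (pre-rhotic lowering): /i/ is a high vowel immediately before /r/, so it lowers to [e]. /lirmopohudeiwwid/ → lermopohudeiwwid.
Rule 2 (degemination): /ww/ is a geminate; the first /w/ deletes. /lermopohudeiwwid/ → lermopohudeiwid.
Rule 3 (intervocalic voicing): /p/ is a voiceless obstruent between vowels /o/ and /o/, so it voices to [b]. /lermopohudeiwid/ → lermobohudeiwid.
Rule 4 (intervocalic h-deletion): /h/ occurs between vowels /o/ and /u/, so it deletes. /lermobohudeiwid/ → lermoboudeiwid.
Rule 5 (final devoicing): /d/ is a voiced stop in word-final position, so it devoices to [t]. /lermoboudeiwid/ → lermoboudeiwit.

lermoboudeiwit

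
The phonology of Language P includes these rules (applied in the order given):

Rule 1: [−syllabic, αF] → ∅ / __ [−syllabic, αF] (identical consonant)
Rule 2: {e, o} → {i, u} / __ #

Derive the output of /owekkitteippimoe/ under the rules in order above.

owekiteipimoi

Rule 1 (degemination): /kk/ is a geminate; the first /k/ deletes. /tt/ is a geminate; the first /t/ deletes. /pp/ is a geminate; the first /p/ deletes. /owekkitteippimoe/ → owekiteipimoe.
Rule 2 (final vowel raising): /e/ is a mid vowel in word-final position, so it raises to [i]. /owekiteipimoe/ → owekiteipimoi.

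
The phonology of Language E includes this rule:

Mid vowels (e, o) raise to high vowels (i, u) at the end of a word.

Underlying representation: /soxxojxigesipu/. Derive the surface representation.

No segment of /soxxojxigesipu/ meets the structural description of the rule, so the form surfaces unchanged.

soxxojxigesipu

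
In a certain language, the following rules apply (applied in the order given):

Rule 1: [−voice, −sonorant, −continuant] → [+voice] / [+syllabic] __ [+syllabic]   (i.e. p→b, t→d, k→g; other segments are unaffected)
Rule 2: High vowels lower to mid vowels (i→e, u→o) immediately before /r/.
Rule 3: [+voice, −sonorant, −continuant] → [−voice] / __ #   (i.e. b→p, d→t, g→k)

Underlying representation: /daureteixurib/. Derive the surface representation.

Rule 1 (intervocalic voicing): /t/ is a voiceless stop between vowels /e/ and /e/, so it voices to [d]. /daureteixurib/ → dauredeixurib.
Rule 2 (pre-rhotic lowering): /u/ is a high vowel immediately before /r/, so it lowers to [o]. /u/ is a high vowel immediately before /r/, so it lowers to [o]. /dauredeixurib/ → daoredeixorib.
Rule 3 (final devoicing): /b/ is a voiced stop in word-final position, so it devoices to [p]. /daoredeixorib/ → daoredeixorip.

daoredeixorip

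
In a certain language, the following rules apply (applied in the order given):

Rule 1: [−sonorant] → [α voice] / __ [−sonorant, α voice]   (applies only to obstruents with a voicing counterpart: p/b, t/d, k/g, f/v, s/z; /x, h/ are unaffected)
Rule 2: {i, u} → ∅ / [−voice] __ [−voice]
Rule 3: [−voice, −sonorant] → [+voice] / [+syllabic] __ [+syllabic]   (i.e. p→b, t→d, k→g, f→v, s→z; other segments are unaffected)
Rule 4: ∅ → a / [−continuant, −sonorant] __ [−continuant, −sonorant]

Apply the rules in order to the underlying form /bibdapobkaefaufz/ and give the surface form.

bibadabopakaevauvz

Rule 1 (regressive voicing assimilation): /b/ precedes the voiceless obstruent /k/, so it devoices to [p] by assimilation. /f/ precedes the voiced obstruent /z/, so it voices to [v] by assimilation. /bibdapobkaefaufz/ → bibdapopkaefauvz.
Rule 2 (high vowel syncope): no segment meets the environment; /bibdapopkaefauvz/ is unchanged.
Rule 3 (intervocalic voicing): /p/ is a voiceless obstruent between vowels /a/ and /o/, so it voices to [b]. /f/ is a voiceless obstruent between vowels /e/ and /a/, so it voices to [v]. /bibdapopkaefauvz/ → bibdabopkaevauvz.
Rule 4 (stop-cluster a-epenthesis): /b/ and /d/ form a stop–stop cluster, so [a] is inserted between them. /p/ and /k/ form a stop–stop cluster, so [a] is inserted between them. /bibdabopkaevauvz/ → bibadabopakaevauvz.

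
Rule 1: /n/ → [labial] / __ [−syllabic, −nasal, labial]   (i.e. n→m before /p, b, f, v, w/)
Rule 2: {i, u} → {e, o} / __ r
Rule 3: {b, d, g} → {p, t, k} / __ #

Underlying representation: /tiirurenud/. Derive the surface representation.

Rule 1 (nasal place assimilation): no segment meets the environment; /tiirurenud/ is unchanged.
Rule 2 (pre-rhotic lowering): /i/ is a high vowel immediately before /r/, so it lowers to [e]. /u/ is a high vowel immediately before /r/, so it lowers to [o]. /tiirurenud/ → tierorenud.
Rule 3 (final devoicing): /d/ is a voiced stop in word-final position, so it devoices to [t]. /tierorenud/ → tierorenut.

tierorenut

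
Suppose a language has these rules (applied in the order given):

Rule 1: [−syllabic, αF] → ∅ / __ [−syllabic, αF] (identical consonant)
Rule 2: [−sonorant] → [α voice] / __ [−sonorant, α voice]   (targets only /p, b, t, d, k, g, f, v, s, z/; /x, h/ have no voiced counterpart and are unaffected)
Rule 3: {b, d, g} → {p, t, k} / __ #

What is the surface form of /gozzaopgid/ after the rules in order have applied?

Rule 1 (degemination): /zz/ is a geminate; the first /z/ deletes. /gozzaopgid/ → gozaopgid.
Rule 2 (regressive voicing assimilation): /p/ precedes the voiced obstruent /g/, so it voices to [b] by assimilation. /gozaopgid/ → gozaobgid.
Rule 3 (final devoicing): /d/ is a voiced stop in word-final position, so it devoices to [t]. /gozaobgid/ → gozaobgit.

gozaobgit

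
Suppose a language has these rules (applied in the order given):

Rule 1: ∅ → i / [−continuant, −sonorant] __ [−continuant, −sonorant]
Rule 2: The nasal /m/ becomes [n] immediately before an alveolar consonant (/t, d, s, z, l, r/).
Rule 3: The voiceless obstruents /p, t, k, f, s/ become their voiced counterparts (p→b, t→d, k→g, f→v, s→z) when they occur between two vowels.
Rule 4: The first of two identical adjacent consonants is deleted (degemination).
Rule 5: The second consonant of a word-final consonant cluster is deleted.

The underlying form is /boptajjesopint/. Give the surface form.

bobidajezobin

Rule 1 (stop-cluster i-epenthesis): /p/ and /t/ form a stop–stop cluster, so [i] is inserted between them. /boptajjesopint/ → bopitajjesopint.
Rule 2 (nasal place assimilation): no segment meets the environment; /bopitajjesopint/ is unchanged.
Rule 3 (intervocalic voicing): /p/ is a voiceless obstruent between vowels /o/ and /i/, so it voices to [b]. /t/ is a voiceless obstruent between vowels /i/ and /a/, so it voices to [d]. /s/ is a voiceless obstruent between vowels /e/ and /o/, so it voices to [z]. /p/ is a voiceless obstruent between vowels /o/ and /i/, so it voices to [b]. /bopitajjesopint/ → bobidajjezobint.
Rule 4 (degemination): /jj/ is a geminate; the first /j/ deletes. /bobidajjezobint/ → bobidajezobint.
Rule 5 (final cluster simplification): /t/ is the second consonant of a word-final cluster /nt/, so it deletes. /bobidajezobint/ → bobidajezobin.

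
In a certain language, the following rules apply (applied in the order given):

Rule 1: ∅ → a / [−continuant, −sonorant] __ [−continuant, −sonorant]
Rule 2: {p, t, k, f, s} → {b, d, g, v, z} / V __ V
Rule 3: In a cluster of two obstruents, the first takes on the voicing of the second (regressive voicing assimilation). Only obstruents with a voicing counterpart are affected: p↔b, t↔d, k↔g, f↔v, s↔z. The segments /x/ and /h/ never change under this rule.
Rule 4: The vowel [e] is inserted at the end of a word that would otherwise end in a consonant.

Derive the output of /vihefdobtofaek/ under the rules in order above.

vihevdobadovaeke

Rule 1 (stop-cluster a-epenthesis): /b/ and /t/ form a stop–stop cluster, so [a] is inserted between them. /vihefdobtofaek/ → vihefdobatofaek.
Rule 2 (intervocalic voicing): /t/ is a voiceless obstruent between vowels /a/ and /o/, so it voices to [d]. /f/ is a voiceless obstruent between vowels /o/ and /a/, so it voices to [v]. /vihefdobatofaek/ → vihefdobadovaek.
Rule 3 (regressive voicing assimilation): /f/ precedes the voiced obstruent /d/, so it voices to [v] by assimilation. /vihefdobadovaek/ → vihevdobadovaek.
Rule 4 (final e-epenthesis): the form ends in the consonant /k/, so [e] is inserted word-finally. /vihevdobadovaek/ → vihevdobadovaeke.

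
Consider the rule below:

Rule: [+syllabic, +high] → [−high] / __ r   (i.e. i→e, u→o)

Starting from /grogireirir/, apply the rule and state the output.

/i/ is a high vowel immediately before /r/, so it lowers to [e].
/i/ is a high vowel immediately before /r/, so it lowers to [e].
/i/ is a high vowel immediately before /r/, so it lowers to [e].
Surface form: [grogereerer].

grogereerer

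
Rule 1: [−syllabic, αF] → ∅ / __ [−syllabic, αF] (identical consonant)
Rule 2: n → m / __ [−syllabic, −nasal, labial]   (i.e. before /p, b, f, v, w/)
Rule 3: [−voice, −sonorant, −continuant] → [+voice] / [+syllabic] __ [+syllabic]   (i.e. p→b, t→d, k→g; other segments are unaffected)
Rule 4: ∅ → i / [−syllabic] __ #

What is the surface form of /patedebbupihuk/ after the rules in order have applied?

padedebubihuki

Rule 1 (degemination): /bb/ is a geminate; the first /b/ deletes. /patedebbupihuk/ → patedebupihuk.
Rule 2 (nasal place assimilation): no segment meets the environment; /patedebupihuk/ is unchanged.
Rule 3 (intervocalic voicing): /t/ is a voiceless stop between vowels /a/ and /e/, so it voices to [d]. /p/ is a voiceless stop between vowels /u/ and /i/, so it voices to [b]. /patedebupihuk/ → padedebubihuk.
Rule 4 (final i-epenthesis): the form ends in the consonant /k/, so [i] is inserted word-finally. /padedebubihuk/ → padedebubihuki.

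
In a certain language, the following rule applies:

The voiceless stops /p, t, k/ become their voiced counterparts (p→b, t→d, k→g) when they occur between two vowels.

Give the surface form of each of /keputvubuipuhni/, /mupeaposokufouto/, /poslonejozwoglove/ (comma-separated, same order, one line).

kebutvubuibuhni, mubeabosogufoudo, poslonejozwoglove

/keputvubuipuhni/: /p/ is a voiceless stop between vowels /e/ and /u/, so it voices to [b]. /p/ is a voiceless stop between vowels /i/ and /u/, so it voices to [b]. → [kebutvubuibuhni].
/mupeaposokufouto/: /p/ is a voiceless stop between vowels /u/ and /e/, so it voices to [b]. /p/ is a voiceless stop between vowels /a/ and /o/, so it voices to [b]. /k/ is a voiceless stop between vowels /o/ and /u/, so it voices to [g]. /t/ is a voiceless stop between vowels /u/ and /o/, so it voices to [d]. → [mubeabosogufoudo].
/poslonejozwoglove/: the rule's environment is not met; surfaces unchanged as [poslonejozwoglove].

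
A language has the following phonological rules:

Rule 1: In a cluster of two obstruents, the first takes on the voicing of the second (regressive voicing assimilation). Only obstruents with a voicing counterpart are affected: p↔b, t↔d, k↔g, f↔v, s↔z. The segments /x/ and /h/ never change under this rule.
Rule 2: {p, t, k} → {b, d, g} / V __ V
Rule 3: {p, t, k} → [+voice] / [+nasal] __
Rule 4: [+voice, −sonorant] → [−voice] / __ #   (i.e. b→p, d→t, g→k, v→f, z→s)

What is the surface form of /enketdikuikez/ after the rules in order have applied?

Rule 1 (regressive voicing assimilation): /t/ precedes the voiced obstruent /d/, so it voices to [d] by assimilation. /enketdikuikez/ → enkeddikuikez.
Rule 2 (intervocalic voicing): /k/ is a voiceless stop between vowels /i/ and /u/, so it voices to [g]. /k/ is a voiceless stop between vowels /i/ and /e/, so it voices to [g]. /enkeddikuikez/ → enkeddiguigez.
Rule 3 (post-nasal voicing): /k/ is a voiceless stop immediately after the nasal /n/, so it voices to [g]. /enkeddiguigez/ → engeddiguigez.
Rule 4 (final devoicing): /z/ is a voiced obstruent in word-final position, so it devoices to [s]. /engeddiguigez/ → engeddiguiges.

engeddiguiges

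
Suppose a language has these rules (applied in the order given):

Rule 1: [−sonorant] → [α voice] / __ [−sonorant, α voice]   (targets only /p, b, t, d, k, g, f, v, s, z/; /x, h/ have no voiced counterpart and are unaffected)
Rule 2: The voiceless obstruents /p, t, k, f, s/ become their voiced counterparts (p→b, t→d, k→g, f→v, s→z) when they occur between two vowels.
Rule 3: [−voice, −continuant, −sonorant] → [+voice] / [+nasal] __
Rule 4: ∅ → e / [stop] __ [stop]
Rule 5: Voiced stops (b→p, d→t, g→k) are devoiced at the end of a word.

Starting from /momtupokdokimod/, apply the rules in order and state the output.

Rule 1 (regressive voicing assimilation): /k/ precedes the voiced obstruent /d/, so it voices to [g] by assimilation. /momtupokdokimod/ → momtupogdokimod.
Rule 2 (intervocalic voicing): /p/ is a voiceless obstruent between vowels /u/ and /o/, so it voices to [b]. /k/ is a voiceless obstruent between vowels /o/ and /i/, so it voices to [g]. /momtupogdokimod/ → momtubogdogimod.
Rule 3 (post-nasal voicing): /t/ is a voiceless stop immediately after the nasal /m/, so it voices to [d]. /momtubogdogimod/ → momdubogdogimod.
Rule 4 (stop-cluster e-epenthesis): /g/ and /d/ form a stop–stop cluster, so [e] is inserted between them. /momdubogdogimod/ → momdubogedogimod.
Rule 5 (final devoicing): /d/ is a voiced stop in word-final position, so it devoices to [t]. /momdubogedogimod/ → momdubogedogimot.

momdubogedogimot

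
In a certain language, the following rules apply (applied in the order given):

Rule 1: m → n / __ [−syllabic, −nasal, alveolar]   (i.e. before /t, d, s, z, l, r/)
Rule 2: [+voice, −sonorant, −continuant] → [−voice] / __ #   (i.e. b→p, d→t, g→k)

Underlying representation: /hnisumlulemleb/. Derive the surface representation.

hnisunlulenlep

Rule 1 (nasal place assimilation): /m/ precedes the alveolar consonant /l/, so it assimilates in place to [n]. /m/ precedes the alveolar consonant /l/, so it assimilates in place to [n]. /hnisumlulemleb/ → hnisunlulenleb.
Rule 2 (final devoicing): /b/ is a voiced stop in word-final position, so it devoices to [p]. /hnisunlulenleb/ → hnisunlulenlep.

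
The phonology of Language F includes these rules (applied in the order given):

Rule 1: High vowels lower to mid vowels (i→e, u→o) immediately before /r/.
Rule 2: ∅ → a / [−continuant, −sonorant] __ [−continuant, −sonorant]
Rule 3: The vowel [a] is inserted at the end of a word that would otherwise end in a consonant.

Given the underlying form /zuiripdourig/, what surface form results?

zueripadooriga

Rule 1 (pre-rhotic lowering): /i/ is a high vowel immediately before /r/, so it lowers to [e]. /u/ is a high vowel immediately before /r/, so it lowers to [o]. /zuiripdourig/ → zueripdoorig.
Rule 2 (stop-cluster a-epenthesis): /p/ and /d/ form a stop–stop cluster, so [a] is inserted between them. /zueripdoorig/ → zueripadoorig.
Rule 3 (final a-epenthesis): the form ends in the consonant /g/, so [a] is inserted word-finally. /zueripadoorig/ → zueripadooriga.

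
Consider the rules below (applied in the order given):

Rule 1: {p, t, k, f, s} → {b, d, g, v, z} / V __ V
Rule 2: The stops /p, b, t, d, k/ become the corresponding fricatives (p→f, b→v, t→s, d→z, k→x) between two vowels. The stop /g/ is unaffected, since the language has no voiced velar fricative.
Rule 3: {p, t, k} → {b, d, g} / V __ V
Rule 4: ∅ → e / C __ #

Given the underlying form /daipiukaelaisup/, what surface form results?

daiviugaelaizupe

Rule 1 (intervocalic voicing): /p/ is a voiceless obstruent between vowels /i/ and /i/, so it voices to [b]. /k/ is a voiceless obstruent between vowels /u/ and /a/, so it voices to [g]. /s/ is a voiceless obstruent between vowels /i/ and /u/, so it voices to [z]. /daipiukaelaisup/ → daibiugaelaizup.
Rule 2 (intervocalic spirantization): /b/ is a stop between vowels /i/ and /i/, so it spirantizes to the fricative [v]. /daibiugaelaizup/ → daiviugaelaizup.
Rule 3 (intervocalic voicing): no segment meets the environment; /daiviugaelaizup/ is unchanged.
Rule 4 (final e-epenthesis): the form ends in the consonant /p/, so [e] is inserted word-finally. /daiviugaelaizup/ → daiviugaelaizupe.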